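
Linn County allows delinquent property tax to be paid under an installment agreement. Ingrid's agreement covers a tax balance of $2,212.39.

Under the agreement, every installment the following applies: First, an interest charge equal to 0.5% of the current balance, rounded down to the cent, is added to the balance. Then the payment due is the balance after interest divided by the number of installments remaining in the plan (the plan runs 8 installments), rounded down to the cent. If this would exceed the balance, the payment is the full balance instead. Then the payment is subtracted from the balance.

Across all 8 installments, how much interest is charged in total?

$50.32

# | Opening | Interest | Payment | End bal
1 | $2,212.39 | $11.06 | $277.93 | $1,945.52
2 | $1,945.52 | $9.72 | $279.32 | $1,675.92
3 | $1,675.92 | $8.37 | $280.71 | $1,403.58
4 | $1,403.58 | $7.01 | $282.11 | $1,128.48
5 | $1,128.48 | $5.64 | $283.53 | $850.59
6 | $850.59 | $4.25 | $284.94 | $569.90
7 | $569.90 | $2.84 | $286.37 | $286.37
8 | $286.37 | $1.43 | $287.80 | $0.00
Total interest: $11.06 + $9.72 + $8.37 + $7.01 + $5.64 + $4.25 + $2.84 + $1.43 = $50.32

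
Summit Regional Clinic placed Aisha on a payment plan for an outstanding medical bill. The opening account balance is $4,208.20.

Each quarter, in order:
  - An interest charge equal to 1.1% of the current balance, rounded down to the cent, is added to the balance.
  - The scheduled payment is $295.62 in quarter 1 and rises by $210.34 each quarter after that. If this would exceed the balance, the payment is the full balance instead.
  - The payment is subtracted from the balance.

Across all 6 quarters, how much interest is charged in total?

Quarter 1: $4,208.20 +$46.29 interest = $4,254.49; pay $295.62 → $3,958.87
Quarter 2: $3,958.87 +$43.54 interest = $4,002.41; pay $505.96 → $3,496.45
Quarter 3: $3,496.45 +$38.46 interest = $3,534.91; pay $716.30 → $2,818.61
Quarter 4: $2,818.61 +$31.00 interest = $2,849.61; pay $926.64 → $1,922.97
Quarter 5: $1,922.97 +$21.15 interest = $1,944.12; pay $1,136.98 → $807.14
Quarter 6: $807.14 +$8.87 interest = $816.01; pay $816.01 → $0.00
Total interest: $46.29 + $43.54 + $38.46 + $31.00 + $21.15 + $8.87 = $189.31

$189.31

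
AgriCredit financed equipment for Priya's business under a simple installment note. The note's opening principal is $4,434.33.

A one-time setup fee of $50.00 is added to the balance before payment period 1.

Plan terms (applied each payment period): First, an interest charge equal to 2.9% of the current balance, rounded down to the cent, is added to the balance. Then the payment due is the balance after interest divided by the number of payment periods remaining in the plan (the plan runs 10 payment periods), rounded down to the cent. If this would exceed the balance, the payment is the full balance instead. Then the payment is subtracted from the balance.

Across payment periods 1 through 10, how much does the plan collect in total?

$5,265.53

Payment period 1: $4,484.33 +$130.04 interest = $4,614.37; pay $461.43 → $4,152.94
Payment period 2: $4,152.94 +$120.43 interest = $4,273.37; pay $474.81 → $3,798.56
Payment period 3: $3,798.56 +$110.15 interest = $3,908.71; pay $488.58 → $3,420.13
Payment period 4: $3,420.13 +$99.18 interest = $3,519.31; pay $502.75 → $3,016.56
Payment period 5: $3,016.56 +$87.48 interest = $3,104.04; pay $517.34 → $2,586.70
Payment period 6: $2,586.70 +$75.01 interest = $2,661.71; pay $532.34 → $2,129.37
Payment period 7: $2,129.37 +$61.75 interest = $2,191.12; pay $547.78 → $1,643.34
Payment period 8: $1,643.34 +$47.65 interest = $1,690.99; pay $563.66 → $1,127.33
Payment period 9: $1,127.33 +$32.69 interest = $1,160.02; pay $580.01 → $580.01
Payment period 10: $580.01 +$16.82 interest = $596.83; pay $596.83 → $0.00
Total paid: $5,265.53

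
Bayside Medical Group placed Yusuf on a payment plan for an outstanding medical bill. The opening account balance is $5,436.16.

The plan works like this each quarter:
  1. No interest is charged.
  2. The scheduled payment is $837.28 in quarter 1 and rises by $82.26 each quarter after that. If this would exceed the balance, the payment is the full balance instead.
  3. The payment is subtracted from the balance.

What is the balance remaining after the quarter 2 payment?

Quarter 1: $5,436.16 − $837.28 → $4,598.88
Quarter 2: $4,598.88 − $919.54 → $3,679.34

$3,679.34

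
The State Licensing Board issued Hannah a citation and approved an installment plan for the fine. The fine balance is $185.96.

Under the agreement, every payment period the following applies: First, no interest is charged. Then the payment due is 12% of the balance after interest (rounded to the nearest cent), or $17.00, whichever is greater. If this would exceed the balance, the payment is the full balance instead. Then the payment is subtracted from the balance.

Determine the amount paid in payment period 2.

Payment period 1: opening $185.96; payment $22.32; balance $163.64
Payment period 2: opening $163.64; payment $19.64; balance $144.00

$19.64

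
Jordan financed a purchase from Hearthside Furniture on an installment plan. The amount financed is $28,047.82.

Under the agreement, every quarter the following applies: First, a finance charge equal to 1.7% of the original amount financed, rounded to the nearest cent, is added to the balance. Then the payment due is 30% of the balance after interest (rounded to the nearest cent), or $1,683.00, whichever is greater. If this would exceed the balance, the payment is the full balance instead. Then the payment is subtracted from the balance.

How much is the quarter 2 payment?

Quarter 1: opening $28,047.82; interest $476.81 → $28,524.63; payment $8,557.39; balance $19,967.24
Quarter 2: opening $19,967.24; interest $476.81 → $20,444.05; payment $6,133.22; balance $14,310.83

$6,133.22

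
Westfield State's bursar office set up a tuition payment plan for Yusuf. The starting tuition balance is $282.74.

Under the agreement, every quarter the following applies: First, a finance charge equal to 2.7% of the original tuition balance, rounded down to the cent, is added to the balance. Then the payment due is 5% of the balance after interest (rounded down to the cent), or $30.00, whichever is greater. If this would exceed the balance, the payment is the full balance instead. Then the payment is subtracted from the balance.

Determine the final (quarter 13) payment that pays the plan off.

# | Opening | Interest | Payment | End bal
1 | $282.74 | $7.63 | $30.00 | $260.37
2 | $260.37 | $7.63 | $30.00 | $238.00
3 | $238.00 | $7.63 | $30.00 | $215.63
4 | $215.63 | $7.63 | $30.00 | $193.26
5 | $193.26 | $7.63 | $30.00 | $170.89
6 | $170.89 | $7.63 | $30.00 | $148.52
7 | $148.52 | $7.63 | $30.00 | $126.15
8 | $126.15 | $7.63 | $30.00 | $103.78
9 | $103.78 | $7.63 | $30.00 | $81.41
10 | $81.41 | $7.63 | $30.00 | $59.04
11 | $59.04 | $7.63 | $30.00 | $36.67
12 | $36.67 | $7.63 | $30.00 | $14.30
13 | $14.30 | $7.63 | $21.93 | $0.00

$21.93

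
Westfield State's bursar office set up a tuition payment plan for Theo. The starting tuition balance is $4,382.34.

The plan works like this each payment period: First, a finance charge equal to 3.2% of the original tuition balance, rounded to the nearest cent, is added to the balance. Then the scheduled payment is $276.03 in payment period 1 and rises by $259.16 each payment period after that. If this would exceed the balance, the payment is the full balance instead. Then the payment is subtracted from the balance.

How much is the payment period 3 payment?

# | Opening | Interest | Payment | End bal
1 | $4,382.34 | $140.23 | $276.03 | $4,246.54
2 | $4,246.54 | $140.23 | $535.19 | $3,851.58
3 | $3,851.58 | $140.23 | $794.35 | $3,197.46

$794.35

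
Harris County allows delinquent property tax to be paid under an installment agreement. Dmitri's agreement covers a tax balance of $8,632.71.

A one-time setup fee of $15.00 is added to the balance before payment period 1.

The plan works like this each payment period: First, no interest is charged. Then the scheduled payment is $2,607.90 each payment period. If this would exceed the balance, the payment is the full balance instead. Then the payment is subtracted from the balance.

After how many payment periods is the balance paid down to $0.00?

4

Payment period 1: $8,647.71 − $2,607.90 → $6,039.81
Payment period 2: $6,039.81 − $2,607.90 → $3,431.91
Payment period 3: $3,431.91 − $2,607.90 → $824.01
Payment period 4: $824.01 − $824.01 → $0.00
Balance reaches $0.00 in payment period 4.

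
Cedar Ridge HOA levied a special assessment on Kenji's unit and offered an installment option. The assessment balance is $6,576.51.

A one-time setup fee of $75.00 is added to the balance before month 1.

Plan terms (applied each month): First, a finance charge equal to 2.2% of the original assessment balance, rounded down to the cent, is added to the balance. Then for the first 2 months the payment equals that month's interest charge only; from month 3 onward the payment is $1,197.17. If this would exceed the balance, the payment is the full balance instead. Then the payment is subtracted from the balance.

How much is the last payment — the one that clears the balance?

Month 1: opening $6,651.51; interest $144.68 → $6,796.19; payment $144.68; balance $6,651.51
Month 2: opening $6,651.51; interest $144.68 → $6,796.19; payment $144.68; balance $6,651.51
Month 3: opening $6,651.51; interest $144.68 → $6,796.19; payment $1,197.17; balance $5,599.02
Month 4: opening $5,599.02; interest $144.68 → $5,743.70; payment $1,197.17; balance $4,546.53
Month 5: opening $4,546.53; interest $144.68 → $4,691.21; payment $1,197.17; balance $3,494.04
Month 6: opening $3,494.04; interest $144.68 → $3,638.72; payment $1,197.17; balance $2,441.55
Month 7: opening $2,441.55; interest $144.68 → $2,586.23; payment $1,197.17; balance $1,389.06
Month 8: opening $1,389.06; interest $144.68 → $1,533.74; payment $1,197.17; balance $336.57
Month 9: opening $336.57; interest $144.68 → $481.25; payment $481.25; balance $0.00

$481.25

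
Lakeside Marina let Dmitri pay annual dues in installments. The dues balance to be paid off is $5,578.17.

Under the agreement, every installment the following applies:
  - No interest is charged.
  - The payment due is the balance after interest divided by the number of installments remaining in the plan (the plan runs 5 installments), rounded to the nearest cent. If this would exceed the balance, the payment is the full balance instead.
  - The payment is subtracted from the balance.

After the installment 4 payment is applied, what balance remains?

$1,115.63

Installment 1: opening $5,578.17; payment $1,115.63; balance $4,462.54
Installment 2: opening $4,462.54; payment $1,115.64; balance $3,346.90
Installment 3: opening $3,346.90; payment $1,115.63; balance $2,231.27
Installment 4: opening $2,231.27; payment $1,115.64; balance $1,115.63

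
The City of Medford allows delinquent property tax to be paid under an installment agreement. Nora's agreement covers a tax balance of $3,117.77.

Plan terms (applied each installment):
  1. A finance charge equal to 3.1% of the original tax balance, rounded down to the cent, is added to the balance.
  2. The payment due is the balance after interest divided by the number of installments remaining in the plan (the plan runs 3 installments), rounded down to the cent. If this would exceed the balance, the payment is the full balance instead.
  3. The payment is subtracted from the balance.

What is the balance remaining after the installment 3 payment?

Installment 1: $3,117.77 +$96.65 interest = $3,214.42; pay $1,071.47 → $2,142.95
Installment 2: $2,142.95 +$96.65 interest = $2,239.60; pay $1,119.80 → $1,119.80
Installment 3: $1,119.80 +$96.65 interest = $1,216.45; pay $1,216.45 → $0.00

$0.00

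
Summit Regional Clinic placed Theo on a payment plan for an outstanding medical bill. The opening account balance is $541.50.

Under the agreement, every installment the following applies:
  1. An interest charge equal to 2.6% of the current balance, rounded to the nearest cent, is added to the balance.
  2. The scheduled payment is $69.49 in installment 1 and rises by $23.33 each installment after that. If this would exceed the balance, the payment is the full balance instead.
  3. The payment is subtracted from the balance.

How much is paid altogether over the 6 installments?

$591.23

Installment 1: $541.50 +$14.08 interest = $555.58; pay $69.49 → $486.09
Installment 2: $486.09 +$12.64 interest = $498.73; pay $92.82 → $405.91
Installment 3: $405.91 +$10.55 interest = $416.46; pay $116.15 → $300.31
Installment 4: $300.31 +$7.81 interest = $308.12; pay $139.48 → $168.64
Installment 5: $168.64 +$4.38 interest = $173.02; pay $162.81 → $10.21
Installment 6: $10.21 +$0.27 interest = $10.48; pay $10.48 → $0.00
Total paid: $591.23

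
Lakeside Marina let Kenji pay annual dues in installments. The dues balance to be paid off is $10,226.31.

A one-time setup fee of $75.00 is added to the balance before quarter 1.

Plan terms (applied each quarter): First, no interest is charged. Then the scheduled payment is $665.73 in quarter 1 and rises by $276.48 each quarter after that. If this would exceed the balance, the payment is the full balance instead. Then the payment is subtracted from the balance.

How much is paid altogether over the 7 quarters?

$10,301.31

Quarter 1: opening $10,301.31; payment $665.73; balance $9,635.58
Quarter 2: opening $9,635.58; payment $942.21; balance $8,693.37
Quarter 3: opening $8,693.37; payment $1,218.69; balance $7,474.68
Quarter 4: opening $7,474.68; payment $1,495.17; balance $5,979.51
Quarter 5: opening $5,979.51; payment $1,771.65; balance $4,207.86
Quarter 6: opening $4,207.86; payment $2,048.13; balance $2,159.73
Quarter 7: opening $2,159.73; payment $2,159.73; balance $0.00
Total paid: $10,301.31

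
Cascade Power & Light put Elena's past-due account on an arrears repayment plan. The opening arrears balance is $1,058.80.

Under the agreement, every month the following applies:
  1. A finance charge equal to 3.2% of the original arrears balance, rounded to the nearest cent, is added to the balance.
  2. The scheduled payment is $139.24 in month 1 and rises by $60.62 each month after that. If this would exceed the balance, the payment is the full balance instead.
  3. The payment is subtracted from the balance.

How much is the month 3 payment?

Month 1: $1,058.80 +$33.88 interest = $1,092.68; pay $139.24 → $953.44
Month 2: $953.44 +$33.88 interest = $987.32; pay $199.86 → $787.46
Month 3: $787.46 +$33.88 interest = $821.34; pay $260.48 → $560.86

$260.48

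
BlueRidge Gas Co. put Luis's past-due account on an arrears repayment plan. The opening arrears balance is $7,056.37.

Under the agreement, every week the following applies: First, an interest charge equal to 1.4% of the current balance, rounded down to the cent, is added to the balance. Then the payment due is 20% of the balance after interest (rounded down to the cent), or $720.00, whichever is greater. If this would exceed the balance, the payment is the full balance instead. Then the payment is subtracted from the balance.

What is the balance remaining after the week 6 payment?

Week 1: opening $7,056.37; interest $98.78 → $7,155.15; payment $1,431.03; balance $5,724.12
Week 2: opening $5,724.12; interest $80.13 → $5,804.25; payment $1,160.85; balance $4,643.40
Week 3: opening $4,643.40; interest $65.00 → $4,708.40; payment $941.68; balance $3,766.72
Week 4: opening $3,766.72; interest $52.73 → $3,819.45; payment $763.89; balance $3,055.56
Week 5: opening $3,055.56; interest $42.77 → $3,098.33; payment $720.00; balance $2,378.33
Week 6: opening $2,378.33; interest $33.29 → $2,411.62; payment $720.00; balance $1,691.62

$1,691.62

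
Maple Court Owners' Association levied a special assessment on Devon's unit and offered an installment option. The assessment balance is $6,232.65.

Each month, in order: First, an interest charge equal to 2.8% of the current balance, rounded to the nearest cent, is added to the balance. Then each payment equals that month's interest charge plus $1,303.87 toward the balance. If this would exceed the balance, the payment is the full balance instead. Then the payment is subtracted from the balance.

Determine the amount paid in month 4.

$1,368.86

Month 1: opening $6,232.65; interest $174.51 → $6,407.16; payment $1,478.38; balance $4,928.78
Month 2: opening $4,928.78; interest $138.01 → $5,066.79; payment $1,441.88; balance $3,624.91
Month 3: opening $3,624.91; interest $101.50 → $3,726.41; payment $1,405.37; balance $2,321.04
Month 4: opening $2,321.04; interest $64.99 → $2,386.03; payment $1,368.86; balance $1,017.17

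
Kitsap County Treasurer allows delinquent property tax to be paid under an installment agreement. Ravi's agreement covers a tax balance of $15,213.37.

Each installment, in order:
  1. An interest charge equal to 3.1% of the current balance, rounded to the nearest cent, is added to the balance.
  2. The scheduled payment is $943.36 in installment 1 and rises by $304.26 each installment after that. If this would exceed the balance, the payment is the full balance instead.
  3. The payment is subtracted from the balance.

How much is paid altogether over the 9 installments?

Installment 1: $15,213.37 +$471.61 interest = $15,684.98; pay $943.36 → $14,741.62
Installment 2: $14,741.62 +$456.99 interest = $15,198.61; pay $1,247.62 → $13,950.99
Installment 3: $13,950.99 +$432.48 interest = $14,383.47; pay $1,551.88 → $12,831.59
Installment 4: $12,831.59 +$397.78 interest = $13,229.37; pay $1,856.14 → $11,373.23
Installment 5: $11,373.23 +$352.57 interest = $11,725.80; pay $2,160.40 → $9,565.40
Installment 6: $9,565.40 +$296.53 interest = $9,861.93; pay $2,464.66 → $7,397.27
Installment 7: $7,397.27 +$229.32 interest = $7,626.59; pay $2,768.92 → $4,857.67
Installment 8: $4,857.67 +$150.59 interest = $5,008.26; pay $3,073.18 → $1,935.08
Installment 9: $1,935.08 +$59.99 interest = $1,995.07; pay $1,995.07 → $0.00
Total paid: $18,061.23

$18,061.23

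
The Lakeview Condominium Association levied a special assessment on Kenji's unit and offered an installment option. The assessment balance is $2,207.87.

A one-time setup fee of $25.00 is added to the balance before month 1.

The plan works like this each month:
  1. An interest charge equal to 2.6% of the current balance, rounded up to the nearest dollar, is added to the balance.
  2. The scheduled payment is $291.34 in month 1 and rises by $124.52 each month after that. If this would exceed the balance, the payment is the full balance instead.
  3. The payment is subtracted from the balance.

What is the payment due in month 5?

Month 1: opening $2,232.87; interest $59.00 → $2,291.87; payment $291.34; balance $2,000.53
Month 2: opening $2,000.53; interest $53.00 → $2,053.53; payment $415.86; balance $1,637.67
Month 3: opening $1,637.67; interest $43.00 → $1,680.67; payment $540.38; balance $1,140.29
Month 4: opening $1,140.29; interest $30.00 → $1,170.29; payment $664.90; balance $505.39
Month 5: opening $505.39; interest $14.00 → $519.39; payment $519.39; balance $0.00

$519.39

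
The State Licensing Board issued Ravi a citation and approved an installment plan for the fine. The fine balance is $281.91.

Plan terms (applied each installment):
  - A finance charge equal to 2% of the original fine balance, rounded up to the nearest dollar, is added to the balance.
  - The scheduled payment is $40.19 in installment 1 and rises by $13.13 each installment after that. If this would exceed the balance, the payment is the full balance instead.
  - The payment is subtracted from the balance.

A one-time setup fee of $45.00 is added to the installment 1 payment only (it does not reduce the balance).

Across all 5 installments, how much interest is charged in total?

$30.00

# | Opening | Interest | Payment | Fee | End bal
1 | $281.91 | $6.00 | $40.19 | $45.00 | $247.72
2 | $247.72 | $6.00 | $53.32 | — | $200.40
3 | $200.40 | $6.00 | $66.45 | — | $139.95
4 | $139.95 | $6.00 | $79.58 | — | $66.37
5 | $66.37 | $6.00 | $72.37 | — | $0.00
Total interest: $6.00 + $6.00 + $6.00 + $6.00 + $6.00 = $30.00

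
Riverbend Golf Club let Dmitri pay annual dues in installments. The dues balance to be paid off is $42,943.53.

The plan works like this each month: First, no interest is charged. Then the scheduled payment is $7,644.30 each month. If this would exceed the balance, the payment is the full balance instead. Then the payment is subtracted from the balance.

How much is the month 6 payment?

Month 1: opening $42,943.53; payment $7,644.30; balance $35,299.23
Month 2: opening $35,299.23; payment $7,644.30; balance $27,654.93
Month 3: opening $27,654.93; payment $7,644.30; balance $20,010.63
Month 4: opening $20,010.63; payment $7,644.30; balance $12,366.33
Month 5: opening $12,366.33; payment $7,644.30; balance $4,722.03
Month 6: opening $4,722.03; payment $4,722.03; balance $0.00

$4,722.03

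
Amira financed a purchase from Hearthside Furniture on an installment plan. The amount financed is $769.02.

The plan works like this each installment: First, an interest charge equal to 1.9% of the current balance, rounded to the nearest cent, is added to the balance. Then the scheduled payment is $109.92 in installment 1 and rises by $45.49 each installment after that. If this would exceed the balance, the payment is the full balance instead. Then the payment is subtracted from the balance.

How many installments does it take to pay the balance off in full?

5

Installment 1: $769.02 +$14.61 interest = $783.63; pay $109.92 → $673.71
Installment 2: $673.71 +$12.80 interest = $686.51; pay $155.41 → $531.10
Installment 3: $531.10 +$10.09 interest = $541.19; pay $200.90 → $340.29
Installment 4: $340.29 +$6.47 interest = $346.76; pay $246.39 → $100.37
Installment 5: $100.37 +$1.91 interest = $102.28; pay $102.28 → $0.00
Balance reaches $0.00 in installment 5.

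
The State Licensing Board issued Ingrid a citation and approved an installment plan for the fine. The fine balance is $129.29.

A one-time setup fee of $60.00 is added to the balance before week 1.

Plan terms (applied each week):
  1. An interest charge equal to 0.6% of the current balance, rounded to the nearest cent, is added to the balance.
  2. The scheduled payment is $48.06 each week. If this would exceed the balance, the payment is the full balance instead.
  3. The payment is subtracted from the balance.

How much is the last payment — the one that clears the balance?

Week 1: opening $189.29; interest $1.14 → $190.43; payment $48.06; balance $142.37
Week 2: opening $142.37; interest $0.85 → $143.22; payment $48.06; balance $95.16
Week 3: opening $95.16; interest $0.57 → $95.73; payment $48.06; balance $47.67
Week 4: opening $47.67; interest $0.29 → $47.96; payment $47.96; balance $0.00

$47.96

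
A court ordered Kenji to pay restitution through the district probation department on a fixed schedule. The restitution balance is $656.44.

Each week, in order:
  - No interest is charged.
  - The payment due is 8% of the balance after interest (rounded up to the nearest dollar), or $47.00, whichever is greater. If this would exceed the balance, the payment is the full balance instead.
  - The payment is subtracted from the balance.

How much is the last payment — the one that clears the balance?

Week 1: $656.44 − $53.00 → $603.44
Week 2: $603.44 − $49.00 → $554.44
Week 3: $554.44 − $47.00 → $507.44
Week 4: $507.44 − $47.00 → $460.44
Week 5: $460.44 − $47.00 → $413.44
Week 6: $413.44 − $47.00 → $366.44
Week 7: $366.44 − $47.00 → $319.44
Week 8: $319.44 − $47.00 → $272.44
Week 9: $272.44 − $47.00 → $225.44
Week 10: $225.44 − $47.00 → $178.44
Week 11: $178.44 − $47.00 → $131.44
Week 12: $131.44 − $47.00 → $84.44
Week 13: $84.44 − $47.00 → $37.44
Week 14: $37.44 − $37.44 → $0.00

$37.44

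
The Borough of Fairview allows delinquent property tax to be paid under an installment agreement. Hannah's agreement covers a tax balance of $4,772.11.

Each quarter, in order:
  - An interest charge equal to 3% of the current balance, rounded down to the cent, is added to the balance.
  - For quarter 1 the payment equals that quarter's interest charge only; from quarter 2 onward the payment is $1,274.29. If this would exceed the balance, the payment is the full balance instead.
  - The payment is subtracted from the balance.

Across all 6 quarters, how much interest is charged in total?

$509.27

Quarter 1: opening $4,772.11; interest $143.16 → $4,915.27; payment $143.16; balance $4,772.11
Quarter 2: opening $4,772.11; interest $143.16 → $4,915.27; payment $1,274.29; balance $3,640.98
Quarter 3: opening $3,640.98; interest $109.22 → $3,750.20; payment $1,274.29; balance $2,475.91
Quarter 4: opening $2,475.91; interest $74.27 → $2,550.18; payment $1,274.29; balance $1,275.89
Quarter 5: opening $1,275.89; interest $38.27 → $1,314.16; payment $1,274.29; balance $39.87
Quarter 6: opening $39.87; interest $1.19 → $41.06; payment $41.06; balance $0.00
Total interest: $143.16 + $143.16 + $109.22 + $74.27 + $38.27 + $1.19 = $509.27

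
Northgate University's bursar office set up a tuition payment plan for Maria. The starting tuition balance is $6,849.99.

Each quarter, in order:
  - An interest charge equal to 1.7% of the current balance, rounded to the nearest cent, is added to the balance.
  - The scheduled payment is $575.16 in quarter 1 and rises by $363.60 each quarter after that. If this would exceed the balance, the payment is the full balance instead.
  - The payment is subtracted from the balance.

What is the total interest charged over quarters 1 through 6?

# | Opening | Interest | Payment | End bal
1 | $6,849.99 | $116.45 | $575.16 | $6,391.28
2 | $6,391.28 | $108.65 | $938.76 | $5,561.17
3 | $5,561.17 | $94.54 | $1,302.36 | $4,353.35
4 | $4,353.35 | $74.01 | $1,665.96 | $2,761.40
5 | $2,761.40 | $46.94 | $2,029.56 | $778.78
6 | $778.78 | $13.24 | $792.02 | $0.00
Total interest: $116.45 + $108.65 + $94.54 + $74.01 + $46.94 + $13.24 = $453.83

$453.83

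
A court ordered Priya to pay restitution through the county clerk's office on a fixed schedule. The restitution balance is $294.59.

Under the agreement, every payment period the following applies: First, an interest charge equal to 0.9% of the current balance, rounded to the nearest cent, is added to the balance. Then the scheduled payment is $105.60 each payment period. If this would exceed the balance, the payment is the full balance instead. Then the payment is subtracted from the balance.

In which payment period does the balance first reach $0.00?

Payment period 1: $294.59 +$2.65 interest = $297.24; pay $105.60 → $191.64
Payment period 2: $191.64 +$1.72 interest = $193.36; pay $105.60 → $87.76
Payment period 3: $87.76 +$0.79 interest = $88.55; pay $88.55 → $0.00
Balance reaches $0.00 in payment period 3.

3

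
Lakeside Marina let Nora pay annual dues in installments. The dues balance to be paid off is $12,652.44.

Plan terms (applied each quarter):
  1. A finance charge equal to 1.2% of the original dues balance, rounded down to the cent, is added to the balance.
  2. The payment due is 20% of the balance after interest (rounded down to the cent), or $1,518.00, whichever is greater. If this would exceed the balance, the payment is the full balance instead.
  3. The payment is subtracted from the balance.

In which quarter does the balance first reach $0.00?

Quarter 1: $12,652.44 +$151.82 interest = $12,804.26; pay $2,560.85 → $10,243.41
Quarter 2: $10,243.41 +$151.82 interest = $10,395.23; pay $2,079.04 → $8,316.19
Quarter 3: $8,316.19 +$151.82 interest = $8,468.01; pay $1,693.60 → $6,774.41
Quarter 4: $6,774.41 +$151.82 interest = $6,926.23; pay $1,518.00 → $5,408.23
Quarter 5: $5,408.23 +$151.82 interest = $5,560.05; pay $1,518.00 → $4,042.05
Quarter 6: $4,042.05 +$151.82 interest = $4,193.87; pay $1,518.00 → $2,675.87
Quarter 7: $2,675.87 +$151.82 interest = $2,827.69; pay $1,518.00 → $1,309.69
Quarter 8: $1,309.69 +$151.82 interest = $1,461.51; pay $1,461.51 → $0.00
Balance reaches $0.00 in quarter 8.

8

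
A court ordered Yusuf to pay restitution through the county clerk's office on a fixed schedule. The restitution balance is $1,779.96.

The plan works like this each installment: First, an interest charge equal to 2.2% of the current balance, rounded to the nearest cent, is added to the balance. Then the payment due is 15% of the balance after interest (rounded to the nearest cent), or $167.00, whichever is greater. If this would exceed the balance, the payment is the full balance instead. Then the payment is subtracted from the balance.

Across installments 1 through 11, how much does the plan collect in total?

Installment 1: opening $1,779.96; interest $39.16 → $1,819.12; payment $272.87; balance $1,546.25
Installment 2: opening $1,546.25; interest $34.02 → $1,580.27; payment $237.04; balance $1,343.23
Installment 3: opening $1,343.23; interest $29.55 → $1,372.78; payment $205.92; balance $1,166.86
Installment 4: opening $1,166.86; interest $25.67 → $1,192.53; payment $178.88; balance $1,013.65
Installment 5: opening $1,013.65; interest $22.30 → $1,035.95; payment $167.00; balance $868.95
Installment 6: opening $868.95; interest $19.12 → $888.07; payment $167.00; balance $721.07
Installment 7: opening $721.07; interest $15.86 → $736.93; payment $167.00; balance $569.93
Installment 8: opening $569.93; interest $12.54 → $582.47; payment $167.00; balance $415.47
Installment 9: opening $415.47; interest $9.14 → $424.61; payment $167.00; balance $257.61
Installment 10: opening $257.61; interest $5.67 → $263.28; payment $167.00; balance $96.28
Installment 11: opening $96.28; interest $2.12 → $98.40; payment $98.40; balance $0.00
Total paid: $1,995.11

$1,995.11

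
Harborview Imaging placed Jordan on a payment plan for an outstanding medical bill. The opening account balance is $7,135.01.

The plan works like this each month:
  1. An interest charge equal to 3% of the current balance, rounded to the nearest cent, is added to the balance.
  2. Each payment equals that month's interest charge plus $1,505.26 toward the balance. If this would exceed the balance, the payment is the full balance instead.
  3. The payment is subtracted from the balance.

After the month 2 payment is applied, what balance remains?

$4,124.49

Month 1: opening $7,135.01; interest $214.05 → $7,349.06; payment $1,719.31; balance $5,629.75
Month 2: opening $5,629.75; interest $168.89 → $5,798.64; payment $1,674.15; balance $4,124.49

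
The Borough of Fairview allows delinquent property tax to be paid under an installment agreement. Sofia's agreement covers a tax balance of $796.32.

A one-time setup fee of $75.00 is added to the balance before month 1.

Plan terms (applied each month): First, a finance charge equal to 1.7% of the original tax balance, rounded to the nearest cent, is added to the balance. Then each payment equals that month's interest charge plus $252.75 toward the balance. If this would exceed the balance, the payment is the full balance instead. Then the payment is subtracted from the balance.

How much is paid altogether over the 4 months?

Month 1: $871.32 +$13.54 interest = $884.86; pay $266.29 → $618.57
Month 2: $618.57 +$13.54 interest = $632.11; pay $266.29 → $365.82
Month 3: $365.82 +$13.54 interest = $379.36; pay $266.29 → $113.07
Month 4: $113.07 +$13.54 interest = $126.61; pay $126.61 → $0.00
Total paid: $925.48

$925.48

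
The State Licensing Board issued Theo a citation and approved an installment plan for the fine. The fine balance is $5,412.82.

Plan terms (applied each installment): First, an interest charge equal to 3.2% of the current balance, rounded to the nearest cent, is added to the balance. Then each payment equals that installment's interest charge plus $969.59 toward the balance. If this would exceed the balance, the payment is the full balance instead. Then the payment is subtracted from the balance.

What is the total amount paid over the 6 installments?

Installment 1: $5,412.82 +$173.21 interest = $5,586.03; pay $1,142.80 → $4,443.23
Installment 2: $4,443.23 +$142.18 interest = $4,585.41; pay $1,111.77 → $3,473.64
Installment 3: $3,473.64 +$111.16 interest = $3,584.80; pay $1,080.75 → $2,504.05
Installment 4: $2,504.05 +$80.13 interest = $2,584.18; pay $1,049.72 → $1,534.46
Installment 5: $1,534.46 +$49.10 interest = $1,583.56; pay $1,018.69 → $564.87
Installment 6: $564.87 +$18.08 interest = $582.95; pay $582.95 → $0.00
Total paid: $5,986.68

$5,986.68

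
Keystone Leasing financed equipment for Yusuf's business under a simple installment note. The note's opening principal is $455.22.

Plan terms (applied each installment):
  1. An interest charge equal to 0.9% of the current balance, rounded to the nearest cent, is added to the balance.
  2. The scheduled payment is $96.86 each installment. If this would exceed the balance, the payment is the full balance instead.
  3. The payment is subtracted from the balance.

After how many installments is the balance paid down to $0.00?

Installment 1: $455.22 +$4.10 interest = $459.32; pay $96.86 → $362.46
Installment 2: $362.46 +$3.26 interest = $365.72; pay $96.86 → $268.86
Installment 3: $268.86 +$2.42 interest = $271.28; pay $96.86 → $174.42
Installment 4: $174.42 +$1.57 interest = $175.99; pay $96.86 → $79.13
Installment 5: $79.13 +$0.71 interest = $79.84; pay $79.84 → $0.00
Balance reaches $0.00 in installment 5.

5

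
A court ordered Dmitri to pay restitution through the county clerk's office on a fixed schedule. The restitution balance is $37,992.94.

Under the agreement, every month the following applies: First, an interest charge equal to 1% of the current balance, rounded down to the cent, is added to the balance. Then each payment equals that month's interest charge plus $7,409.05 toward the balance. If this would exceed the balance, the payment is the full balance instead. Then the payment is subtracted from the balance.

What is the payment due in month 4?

Month 1: $37,992.94 +$379.92 interest = $38,372.86; pay $7,788.97 → $30,583.89
Month 2: $30,583.89 +$305.83 interest = $30,889.72; pay $7,714.88 → $23,174.84
Month 3: $23,174.84 +$231.74 interest = $23,406.58; pay $7,640.79 → $15,765.79
Month 4: $15,765.79 +$157.65 interest = $15,923.44; pay $7,566.70 → $8,356.74

$7,566.70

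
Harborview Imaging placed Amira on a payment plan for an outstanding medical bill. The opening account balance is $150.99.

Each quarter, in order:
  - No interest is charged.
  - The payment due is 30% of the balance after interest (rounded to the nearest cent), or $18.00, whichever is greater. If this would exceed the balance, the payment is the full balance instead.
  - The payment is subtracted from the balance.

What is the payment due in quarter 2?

Quarter 1: $150.99 − $45.30 → $105.69
Quarter 2: $105.69 − $31.71 → $73.98

$31.71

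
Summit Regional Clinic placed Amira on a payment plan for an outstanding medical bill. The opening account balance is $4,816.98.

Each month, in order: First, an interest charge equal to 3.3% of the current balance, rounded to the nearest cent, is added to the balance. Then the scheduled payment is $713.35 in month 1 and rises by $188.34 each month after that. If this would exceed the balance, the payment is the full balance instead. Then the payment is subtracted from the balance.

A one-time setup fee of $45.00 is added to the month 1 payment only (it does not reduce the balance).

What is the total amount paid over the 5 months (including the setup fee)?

Month 1: opening $4,816.98; interest $158.96 → $4,975.94; payment $713.35 (+ $45.00 fee); balance $4,262.59
Month 2: opening $4,262.59; interest $140.67 → $4,403.26; payment $901.69; balance $3,501.57
Month 3: opening $3,501.57; interest $115.55 → $3,617.12; payment $1,090.03; balance $2,527.09
Month 4: opening $2,527.09; interest $83.39 → $2,610.48; payment $1,278.37; balance $1,332.11
Month 5: opening $1,332.11; interest $43.96 → $1,376.07; payment $1,376.07; balance $0.00
Total paid: $5,404.51

$5,404.51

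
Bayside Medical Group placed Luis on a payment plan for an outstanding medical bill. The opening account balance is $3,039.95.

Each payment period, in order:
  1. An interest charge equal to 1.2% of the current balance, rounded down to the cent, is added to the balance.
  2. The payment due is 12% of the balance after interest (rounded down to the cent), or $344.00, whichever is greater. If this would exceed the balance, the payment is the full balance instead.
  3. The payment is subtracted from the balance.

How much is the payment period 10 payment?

Payment period 1: $3,039.95 +$36.47 interest = $3,076.42; pay $369.17 → $2,707.25
Payment period 2: $2,707.25 +$32.48 interest = $2,739.73; pay $344.00 → $2,395.73
Payment period 3: $2,395.73 +$28.74 interest = $2,424.47; pay $344.00 → $2,080.47
Payment period 4: $2,080.47 +$24.96 interest = $2,105.43; pay $344.00 → $1,761.43
Payment period 5: $1,761.43 +$21.13 interest = $1,782.56; pay $344.00 → $1,438.56
Payment period 6: $1,438.56 +$17.26 interest = $1,455.82; pay $344.00 → $1,111.82
Payment period 7: $1,111.82 +$13.34 interest = $1,125.16; pay $344.00 → $781.16
Payment period 8: $781.16 +$9.37 interest = $790.53; pay $344.00 → $446.53
Payment period 9: $446.53 +$5.35 interest = $451.88; pay $344.00 → $107.88
Payment period 10: $107.88 +$1.29 interest = $109.17; pay $109.17 → $0.00

$109.17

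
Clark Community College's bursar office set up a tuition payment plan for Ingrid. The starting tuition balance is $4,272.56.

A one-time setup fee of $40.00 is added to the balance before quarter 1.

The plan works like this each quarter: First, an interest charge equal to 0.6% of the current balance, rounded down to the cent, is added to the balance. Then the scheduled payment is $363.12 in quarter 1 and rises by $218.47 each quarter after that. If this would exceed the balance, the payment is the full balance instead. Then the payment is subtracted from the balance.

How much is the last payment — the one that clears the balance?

$410.55

Quarter 1: opening $4,312.56; interest $25.87 → $4,338.43; payment $363.12; balance $3,975.31
Quarter 2: opening $3,975.31; interest $23.85 → $3,999.16; payment $581.59; balance $3,417.57
Quarter 3: opening $3,417.57; interest $20.50 → $3,438.07; payment $800.06; balance $2,638.01
Quarter 4: opening $2,638.01; interest $15.82 → $2,653.83; payment $1,018.53; balance $1,635.30
Quarter 5: opening $1,635.30; interest $9.81 → $1,645.11; payment $1,237.00; balance $408.11
Quarter 6: opening $408.11; interest $2.44 → $410.55; payment $410.55; balance $0.00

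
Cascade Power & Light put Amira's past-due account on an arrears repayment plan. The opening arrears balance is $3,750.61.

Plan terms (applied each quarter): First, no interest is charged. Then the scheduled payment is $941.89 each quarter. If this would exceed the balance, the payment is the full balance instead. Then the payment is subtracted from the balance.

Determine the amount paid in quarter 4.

Quarter 1: opening $3,750.61; payment $941.89; balance $2,808.72
Quarter 2: opening $2,808.72; payment $941.89; balance $1,866.83
Quarter 3: opening $1,866.83; payment $941.89; balance $924.94
Quarter 4: opening $924.94; payment $924.94; balance $0.00

$924.94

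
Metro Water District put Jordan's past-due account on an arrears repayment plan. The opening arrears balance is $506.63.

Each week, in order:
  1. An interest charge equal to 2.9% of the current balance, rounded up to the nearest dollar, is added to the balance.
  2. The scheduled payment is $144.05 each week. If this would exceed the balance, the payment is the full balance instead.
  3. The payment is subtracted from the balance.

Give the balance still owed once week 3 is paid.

$108.48

Week 1: opening $506.63; interest $15.00 → $521.63; payment $144.05; balance $377.58
Week 2: opening $377.58; interest $11.00 → $388.58; payment $144.05; balance $244.53
Week 3: opening $244.53; interest $8.00 → $252.53; payment $144.05; balance $108.48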